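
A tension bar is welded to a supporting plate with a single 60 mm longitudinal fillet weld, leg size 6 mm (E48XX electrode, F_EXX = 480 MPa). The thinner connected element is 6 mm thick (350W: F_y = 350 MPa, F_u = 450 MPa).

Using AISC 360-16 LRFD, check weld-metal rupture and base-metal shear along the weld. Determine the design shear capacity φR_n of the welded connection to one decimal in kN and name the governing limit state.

55.0 kN (weld metal governs)

Weld metal: throat = 0.707×6 = 4.242 mm, L = 60 mm. φR_n = 0.75 × 0.6 × 480 × 4.242 × 60 = 55.0 kN.
Base metal shear (6 mm plate): yield φR_n = 1.0×0.6×350×6×60 = 75.6 kN; rupture φR_n = 0.75×0.6×450×6×60 = 72.9 kN; take 72.9 kN (rupture).
Governing: min(55.0, 72.9) = 55.0 kN → weld metal.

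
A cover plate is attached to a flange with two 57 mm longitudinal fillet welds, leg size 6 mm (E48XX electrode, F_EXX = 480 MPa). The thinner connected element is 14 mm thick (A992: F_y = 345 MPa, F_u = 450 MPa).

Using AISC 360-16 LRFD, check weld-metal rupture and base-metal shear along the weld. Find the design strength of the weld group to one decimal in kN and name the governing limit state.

104.5 kN (weld metal governs)

Weld metal: throat = 0.707×6 = 4.242 mm, L = 2×57 = 114 mm. φR_n = 0.75 × 0.6 × 480 × 4.242 × 114 = 104.5 kN.
Base metal shear (14 mm plate): yield φR_n = 1.0×0.6×345×14×114 = 330.4 kN; rupture φR_n = 0.75×0.6×450×14×114 = 323.2 kN; take 323.2 kN (rupture).
Governing: min(104.5, 323.2) = 104.5 kN → weld metal.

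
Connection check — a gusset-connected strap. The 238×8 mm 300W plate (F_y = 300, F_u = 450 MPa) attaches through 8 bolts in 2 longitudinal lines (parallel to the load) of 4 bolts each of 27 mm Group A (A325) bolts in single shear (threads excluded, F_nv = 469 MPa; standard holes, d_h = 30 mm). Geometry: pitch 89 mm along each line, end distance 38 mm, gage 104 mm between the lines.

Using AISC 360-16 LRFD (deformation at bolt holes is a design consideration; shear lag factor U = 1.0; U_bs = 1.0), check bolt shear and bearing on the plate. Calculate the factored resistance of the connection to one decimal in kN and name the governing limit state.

Bolt shear: A_b = π(27)²/4 = 572.56 mm². φR_n = 0.75 × 469 × 572.56 × 8 × 1 = 1611.2 kN.
Bearing (8 mm plate, F_u = 450 MPa): end bolts L_c = 38 − 30/2 = 23, R_n = min(1.2×23×8×450, 2.4×27×8×450) = 99.36 kN/bolt; interior L_c = 89 − 30 = 59, R_n = 233.28 kN/bolt. φR_n = 0.75 × (2×99.36 + 6×233.28) = 1198.8 kN.
Governing: min(1611.2, 1198.8) = 1198.8 kN → bearing.

1198.8 kN (bearing governs)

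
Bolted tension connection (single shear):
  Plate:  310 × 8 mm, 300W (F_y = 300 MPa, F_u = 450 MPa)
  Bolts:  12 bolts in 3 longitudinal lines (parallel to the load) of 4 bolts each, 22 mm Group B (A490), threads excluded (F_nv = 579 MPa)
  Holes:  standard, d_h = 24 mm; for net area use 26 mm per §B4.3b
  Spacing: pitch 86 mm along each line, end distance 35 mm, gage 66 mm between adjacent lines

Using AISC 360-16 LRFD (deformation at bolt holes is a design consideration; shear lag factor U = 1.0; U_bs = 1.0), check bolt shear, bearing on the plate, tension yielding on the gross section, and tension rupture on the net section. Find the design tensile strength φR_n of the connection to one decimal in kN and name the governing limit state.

626.4 kN (net-section rupture governs)

Bolt shear: A_b = π(22)²/4 = 380.13 mm². φR_n = 0.75 × 579 × 380.13 × 12 × 1 = 1980.9 kN.
Bearing (8 mm plate, F_u = 450 MPa): end bolts L_c = 35 − 24/2 = 23, R_n = min(1.2×23×8×450, 2.4×22×8×450) = 99.36 kN/bolt; interior L_c = 86 − 24 = 62, R_n = 190.08 kN/bolt. φR_n = 0.75 × (3×99.36 + 9×190.08) = 1506.6 kN.
Tension yield (gross): A_g = 310×8 = 2480 mm². φR_n = 0.90 × 300 × 2480 = 669.6 kN.
Tension rupture (net): A_n = (310 − 3×26)×8 = 1856 mm² (U = 1.0, A_e = A_n). φR_n = 0.75 × 450 × 1856 = 626.4 kN.
Governing: min(1980.9, 1506.6, 669.6, 626.4) = 626.4 kN → net-section rupture.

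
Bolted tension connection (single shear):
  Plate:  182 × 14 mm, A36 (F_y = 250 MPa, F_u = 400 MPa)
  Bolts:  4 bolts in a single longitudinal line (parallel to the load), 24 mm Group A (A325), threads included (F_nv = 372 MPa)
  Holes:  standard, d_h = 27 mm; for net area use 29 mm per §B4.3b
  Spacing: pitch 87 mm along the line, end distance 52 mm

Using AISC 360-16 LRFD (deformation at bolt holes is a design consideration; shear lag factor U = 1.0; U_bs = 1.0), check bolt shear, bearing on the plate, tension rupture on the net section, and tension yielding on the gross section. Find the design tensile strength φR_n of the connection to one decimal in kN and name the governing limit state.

Bolt shear: A_b = π(24)²/4 = 452.39 mm². φR_n = 0.75 × 372 × 452.39 × 4 × 1 = 504.9 kN.
Bearing (14 mm plate, F_u = 400 MPa): end bolts L_c = 52 − 27/2 = 38.5, R_n = min(1.2×38.5×14×400, 2.4×24×14×400) = 258.72 kN/bolt; interior L_c = 87 − 27 = 60, R_n = 322.56 kN/bolt. φR_n = 0.75 × (1×258.72 + 3×322.56) = 919.8 kN.
Tension rupture (net): A_n = (182 − 1×29)×14 = 2142 mm² (U = 1.0, A_e = A_n). φR_n = 0.75 × 400 × 2142 = 642.6 kN.
Tension yield (gross): A_g = 182×14 = 2548 mm². φR_n = 0.90 × 250 × 2548 = 573.3 kN.
Governing: min(504.9, 919.8, 642.6, 573.3) = 504.9 kN → bolt shear.

504.9 kN (bolt shear governs)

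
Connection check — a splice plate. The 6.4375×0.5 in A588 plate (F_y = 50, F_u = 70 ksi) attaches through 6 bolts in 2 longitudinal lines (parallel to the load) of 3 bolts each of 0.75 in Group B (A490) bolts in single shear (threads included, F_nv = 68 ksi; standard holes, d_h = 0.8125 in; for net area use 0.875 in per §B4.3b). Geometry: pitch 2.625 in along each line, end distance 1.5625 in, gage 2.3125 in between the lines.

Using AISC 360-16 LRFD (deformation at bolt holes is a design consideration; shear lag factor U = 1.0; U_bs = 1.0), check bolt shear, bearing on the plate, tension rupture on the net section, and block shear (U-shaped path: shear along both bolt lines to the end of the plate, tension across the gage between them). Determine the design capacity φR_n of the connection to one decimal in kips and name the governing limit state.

123.0 kips (net-section rupture governs)

Bolt shear: A_b = π(0.75)²/4 = 0.44179 in². φR_n = 0.75 × 68 × 0.44179 × 6 × 1 = 135.2 kips.
Bearing (0.5 in plate, F_u = 70 ksi): end bolts L_c = 1.5625 − 0.8125/2 = 1.15625, R_n = min(1.2×1.15625×0.5×70, 2.4×0.75×0.5×70) = 48.563 kips/bolt; interior L_c = 2.625 − 0.8125 = 1.8125, R_n = 63 kips/bolt. φR_n = 0.75 × (2×48.563 + 4×63) = 261.8 kips.
Tension rupture (net): A_n = (6.4375 − 2×0.875)×0.5 = 2.3438 in² (U = 1.0, A_e = A_n). φR_n = 0.75 × 70 × 2.3438 = 123.0 kips.
Block shear: shear path 2×[1.5625+2×2.625] = 2×6.8125 in, A_gv = 6.8125, A_nv = 2×(6.8125 − 2.5×0.875)×0.5 = 4.625 in²; tension across gage: (2.3125 − 1×0.875)×0.5 = 0.71875 in². R_n = min(0.6×70×4.625, 0.6×50×6.8125) + 1.0×70×0.71875 = min(194.25, 204.38) + 50.313 = 244.56 kips. φR_n = 0.75 × 244.56 = 183.4 kips.
Governing: min(135.2, 261.8, 123.0, 183.4) = 123.0 kips → net-section rupture.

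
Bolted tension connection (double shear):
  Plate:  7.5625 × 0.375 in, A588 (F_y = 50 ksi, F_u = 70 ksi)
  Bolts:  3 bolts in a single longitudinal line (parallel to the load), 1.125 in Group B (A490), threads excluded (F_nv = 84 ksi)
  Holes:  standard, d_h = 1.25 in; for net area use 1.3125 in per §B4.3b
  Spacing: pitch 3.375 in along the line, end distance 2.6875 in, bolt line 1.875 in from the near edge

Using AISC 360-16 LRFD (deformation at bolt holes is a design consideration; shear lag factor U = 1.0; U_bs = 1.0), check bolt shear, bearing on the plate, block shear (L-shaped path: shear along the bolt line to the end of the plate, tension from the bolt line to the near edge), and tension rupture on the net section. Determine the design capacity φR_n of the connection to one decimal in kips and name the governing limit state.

96.7 kips (block shear governs)

Bolt shear: A_b = π(1.125)²/4 = 0.99402 in². φR_n = 0.75 × 84 × 0.99402 × 3 × 2 = 375.7 kips.
Bearing (0.375 in plate, F_u = 70 ksi): end bolts L_c = 2.6875 − 1.25/2 = 2.0625, R_n = min(1.2×2.0625×0.375×70, 2.4×1.125×0.375×70) = 64.969 kips/bolt; interior L_c = 3.375 − 1.25 = 2.125, R_n = 66.938 kips/bolt. φR_n = 0.75 × (1×64.969 + 2×66.938) = 149.1 kips.
Block shear: shear path 1×[2.6875+2×3.375] = 1×9.4375 in, A_gv = 3.5391, A_nv = 1×(9.4375 − 2.5×1.3125)×0.375 = 2.3086 in²; tension to near edge: (1.875 − 0.5×1.3125)×0.375 = 0.45703 in². R_n = min(0.6×70×2.3086, 0.6×50×3.5391) + 1.0×70×0.45703 = min(96.961, 106.17) + 31.992 = 128.95 kips. φR_n = 0.75 × 128.95 = 96.7 kips.
Tension rupture (net): A_n = (7.5625 − 1×1.3125)×0.375 = 2.3438 in² (U = 1.0, A_e = A_n). φR_n = 0.75 × 70 × 2.3438 = 123.0 kips.
Governing: min(375.7, 149.1, 96.7, 123.0) = 96.7 kips → block shear.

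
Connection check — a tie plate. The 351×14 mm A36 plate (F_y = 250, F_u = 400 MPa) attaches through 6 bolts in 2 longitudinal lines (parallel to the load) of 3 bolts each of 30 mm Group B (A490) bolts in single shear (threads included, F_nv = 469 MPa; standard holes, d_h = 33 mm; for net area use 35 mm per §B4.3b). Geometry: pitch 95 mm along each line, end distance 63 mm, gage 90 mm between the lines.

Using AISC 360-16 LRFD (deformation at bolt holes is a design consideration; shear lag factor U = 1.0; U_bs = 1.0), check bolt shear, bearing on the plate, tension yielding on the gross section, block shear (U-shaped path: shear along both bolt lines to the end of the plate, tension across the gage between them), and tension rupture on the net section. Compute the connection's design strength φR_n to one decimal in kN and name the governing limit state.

Bolt shear: A_b = π(30)²/4 = 706.86 mm². φR_n = 0.75 × 469 × 706.86 × 6 × 1 = 1491.8 kN.
Bearing (14 mm plate, F_u = 400 MPa): end bolts L_c = 63 − 33/2 = 46.5, R_n = min(1.2×46.5×14×400, 2.4×30×14×400) = 312.48 kN/bolt; interior L_c = 95 − 33 = 62, R_n = 403.2 kN/bolt. φR_n = 0.75 × (2×312.48 + 4×403.2) = 1678.3 kN.
Tension yield (gross): A_g = 351×14 = 4914 mm². φR_n = 0.90 × 250 × 4914 = 1105.7 kN.
Block shear: shear path 2×[63+2×95] = 2×253 mm, A_gv = 7084, A_nv = 2×(253 − 2.5×35)×14 = 4634 mm²; tension across gage: (90 − 1×35)×14 = 770 mm². R_n = min(0.6×400×4634, 0.6×250×7084) + 1.0×400×770 = min(1112.2, 1062.6) + 308 = 1370.6 kN. φR_n = 0.75 × 1370.6 = 1028.0 kN.
Tension rupture (net): A_n = (351 − 2×35)×14 = 3934 mm² (U = 1.0, A_e = A_n). φR_n = 0.75 × 400 × 3934 = 1180.2 kN.
Governing: min(1491.8, 1678.3, 1105.7, 1028.0, 1180.2) = 1028.0 kN → block shear.

1028.0 kN (block shear governs)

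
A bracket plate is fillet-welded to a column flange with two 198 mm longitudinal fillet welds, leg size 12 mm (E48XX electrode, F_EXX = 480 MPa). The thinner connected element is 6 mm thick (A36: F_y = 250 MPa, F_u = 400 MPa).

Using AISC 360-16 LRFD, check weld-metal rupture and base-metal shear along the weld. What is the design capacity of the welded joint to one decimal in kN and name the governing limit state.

Weld metal: throat = 0.707×12 = 8.484 mm, L = 2×198 = 396 mm. φR_n = 0.75 × 0.6 × 480 × 8.484 × 396 = 725.7 kN.
Base metal shear (6 mm plate): yield φR_n = 1.0×0.6×250×6×396 = 356.4 kN; rupture φR_n = 0.75×0.6×400×6×396 = 427.7 kN; take 356.4 kN (yield).
Governing: min(725.7, 356.4) = 356.4 kN → base-metal shear.

356.4 kN (base-metal shear governs)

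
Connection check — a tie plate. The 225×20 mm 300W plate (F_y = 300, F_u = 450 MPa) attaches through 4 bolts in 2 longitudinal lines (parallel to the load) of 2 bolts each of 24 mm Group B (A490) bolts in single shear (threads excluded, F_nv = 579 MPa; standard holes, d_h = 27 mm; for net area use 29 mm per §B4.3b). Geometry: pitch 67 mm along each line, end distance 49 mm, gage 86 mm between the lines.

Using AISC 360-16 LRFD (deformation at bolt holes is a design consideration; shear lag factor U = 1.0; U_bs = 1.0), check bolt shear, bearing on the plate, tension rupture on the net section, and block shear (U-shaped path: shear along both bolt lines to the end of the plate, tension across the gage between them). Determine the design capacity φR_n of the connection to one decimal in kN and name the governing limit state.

Bolt shear: A_b = π(24)²/4 = 452.39 mm². φR_n = 0.75 × 579 × 452.39 × 4 × 1 = 785.8 kN.
Bearing (20 mm plate, F_u = 450 MPa): end bolts L_c = 49 − 27/2 = 35.5, R_n = min(1.2×35.5×20×450, 2.4×24×20×450) = 383.4 kN/bolt; interior L_c = 67 − 27 = 40, R_n = 432 kN/bolt. φR_n = 0.75 × (2×383.4 + 2×432) = 1223.1 kN.
Tension rupture (net): A_n = (225 − 2×29)×20 = 3340 mm² (U = 1.0, A_e = A_n). φR_n = 0.75 × 450 × 3340 = 1127.3 kN.
Block shear: shear path 2×[49+1×67] = 2×116 mm, A_gv = 4640, A_nv = 2×(116 − 1.5×29)×20 = 2900 mm²; tension across gage: (86 − 1×29)×20 = 1140 mm². R_n = min(0.6×450×2900, 0.6×300×4640) + 1.0×450×1140 = min(783, 835.2) + 513 = 1296 kN. φR_n = 0.75 × 1296 = 972.0 kN.
Governing: min(785.8, 1223.1, 1127.3, 972.0) = 785.8 kN → bolt shear.

785.8 kN (bolt shear governs)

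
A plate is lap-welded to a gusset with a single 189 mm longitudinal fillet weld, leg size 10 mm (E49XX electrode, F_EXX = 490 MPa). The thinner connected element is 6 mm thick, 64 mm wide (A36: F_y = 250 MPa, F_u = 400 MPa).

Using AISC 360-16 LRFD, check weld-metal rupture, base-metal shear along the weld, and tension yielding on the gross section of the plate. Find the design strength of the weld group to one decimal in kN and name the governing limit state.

86.4 kN (gross-section yield governs)

Weld metal: throat = 0.707×10 = 7.07 mm, L = 189 mm. φR_n = 0.75 × 0.6 × 490 × 7.07 × 189 = 294.6 kN.
Base metal shear (6 mm plate): yield φR_n = 1.0×0.6×250×6×189 = 170.1 kN; rupture φR_n = 0.75×0.6×400×6×189 = 204.1 kN; take 170.1 kN (yield).
Tension yield (gross): A_g = 64×6 = 384 mm². φR_n = 0.90 × 250 × 384 = 86.4 kN.
Governing: min(294.6, 170.1, 86.4) = 86.4 kN → gross-section yield.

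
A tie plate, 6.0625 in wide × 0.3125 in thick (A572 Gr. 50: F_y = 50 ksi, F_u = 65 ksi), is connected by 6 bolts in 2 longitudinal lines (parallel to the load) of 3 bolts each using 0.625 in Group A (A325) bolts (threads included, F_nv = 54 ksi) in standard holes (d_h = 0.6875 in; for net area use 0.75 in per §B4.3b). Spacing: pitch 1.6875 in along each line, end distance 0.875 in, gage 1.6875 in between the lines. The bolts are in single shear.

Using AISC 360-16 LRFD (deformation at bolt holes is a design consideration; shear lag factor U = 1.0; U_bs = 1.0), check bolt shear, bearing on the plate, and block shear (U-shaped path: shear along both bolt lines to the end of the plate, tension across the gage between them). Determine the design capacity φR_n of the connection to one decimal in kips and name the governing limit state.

Bolt shear: A_b = π(0.625)²/4 = 0.3068 in². φR_n = 0.75 × 54 × 0.3068 × 6 × 1 = 74.6 kips.
Bearing (0.3125 in plate, F_u = 65 ksi): end bolts L_c = 0.875 − 0.6875/2 = 0.53125, R_n = min(1.2×0.53125×0.3125×65, 2.4×0.625×0.3125×65) = 12.949 kips/bolt; interior L_c = 1.6875 − 0.6875 = 1, R_n = 24.375 kips/bolt. φR_n = 0.75 × (2×12.949 + 4×24.375) = 92.5 kips.
Block shear: shear path 2×[0.875+2×1.6875] = 2×4.25 in, A_gv = 2.6563, A_nv = 2×(4.25 − 2.5×0.75)×0.3125 = 1.4844 in²; tension across gage: (1.6875 − 1×0.75)×0.3125 = 0.29297 in². R_n = min(0.6×65×1.4844, 0.6×50×2.6563) + 1.0×65×0.29297 = min(57.892, 79.689) + 19.043 = 76.935 kips. φR_n = 0.75 × 76.935 = 57.7 kips.
Governing: min(74.6, 92.5, 57.7) = 57.7 kips → block shear.

57.7 kips (block shear governs)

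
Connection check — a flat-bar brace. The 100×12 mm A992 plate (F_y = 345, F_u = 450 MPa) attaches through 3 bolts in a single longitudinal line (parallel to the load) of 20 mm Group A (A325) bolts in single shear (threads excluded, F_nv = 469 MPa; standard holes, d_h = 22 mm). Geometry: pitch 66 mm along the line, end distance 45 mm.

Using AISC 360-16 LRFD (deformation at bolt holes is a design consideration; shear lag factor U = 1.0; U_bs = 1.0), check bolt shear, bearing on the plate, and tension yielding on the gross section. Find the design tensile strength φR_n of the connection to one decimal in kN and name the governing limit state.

Bolt shear: A_b = π(20)²/4 = 314.16 mm². φR_n = 0.75 × 469 × 314.16 × 3 × 1 = 331.5 kN.
Bearing (12 mm plate, F_u = 450 MPa): end bolts L_c = 45 − 22/2 = 34, R_n = min(1.2×34×12×450, 2.4×20×12×450) = 220.32 kN/bolt; interior L_c = 66 − 22 = 44, R_n = 259.2 kN/bolt. φR_n = 0.75 × (1×220.32 + 2×259.2) = 554.0 kN.
Tension yield (gross): A_g = 100×12 = 1200 mm². φR_n = 0.90 × 345 × 1200 = 372.6 kN.
Governing: min(331.5, 554.0, 372.6) = 331.5 kN → bolt shear.

331.5 kN (bolt shear governs)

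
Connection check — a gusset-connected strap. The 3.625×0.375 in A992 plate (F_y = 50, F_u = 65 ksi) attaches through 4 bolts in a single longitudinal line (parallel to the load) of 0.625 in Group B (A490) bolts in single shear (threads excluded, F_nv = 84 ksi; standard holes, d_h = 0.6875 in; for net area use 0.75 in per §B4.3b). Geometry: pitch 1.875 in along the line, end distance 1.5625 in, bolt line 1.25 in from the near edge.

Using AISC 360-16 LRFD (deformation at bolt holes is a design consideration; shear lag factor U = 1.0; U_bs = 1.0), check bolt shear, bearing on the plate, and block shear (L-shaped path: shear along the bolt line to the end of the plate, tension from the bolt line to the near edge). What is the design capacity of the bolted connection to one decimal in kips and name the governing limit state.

66.0 kips (block shear governs)

Bolt shear: A_b = π(0.625)²/4 = 0.3068 in². φR_n = 0.75 × 84 × 0.3068 × 4 × 1 = 77.3 kips.
Bearing (0.375 in plate, F_u = 65 ksi): end bolts L_c = 1.5625 − 0.6875/2 = 1.21875, R_n = min(1.2×1.21875×0.375×65, 2.4×0.625×0.375×65) = 35.648 kips/bolt; interior L_c = 1.875 − 0.6875 = 1.1875, R_n = 34.734 kips/bolt. φR_n = 0.75 × (1×35.648 + 3×34.734) = 104.9 kips.
Block shear: shear path 1×[1.5625+3×1.875] = 1×7.1875 in, A_gv = 2.6953, A_nv = 1×(7.1875 − 3.5×0.75)×0.375 = 1.7109 in²; tension to near edge: (1.25 − 0.5×0.75)×0.375 = 0.32813 in². R_n = min(0.6×65×1.7109, 0.6×50×2.6953) + 1.0×65×0.32813 = min(66.725, 80.859) + 21.328 = 88.053 kips. φR_n = 0.75 × 88.053 = 66.0 kips.
Governing: min(77.3, 104.9, 66.0) = 66.0 kips → block shear.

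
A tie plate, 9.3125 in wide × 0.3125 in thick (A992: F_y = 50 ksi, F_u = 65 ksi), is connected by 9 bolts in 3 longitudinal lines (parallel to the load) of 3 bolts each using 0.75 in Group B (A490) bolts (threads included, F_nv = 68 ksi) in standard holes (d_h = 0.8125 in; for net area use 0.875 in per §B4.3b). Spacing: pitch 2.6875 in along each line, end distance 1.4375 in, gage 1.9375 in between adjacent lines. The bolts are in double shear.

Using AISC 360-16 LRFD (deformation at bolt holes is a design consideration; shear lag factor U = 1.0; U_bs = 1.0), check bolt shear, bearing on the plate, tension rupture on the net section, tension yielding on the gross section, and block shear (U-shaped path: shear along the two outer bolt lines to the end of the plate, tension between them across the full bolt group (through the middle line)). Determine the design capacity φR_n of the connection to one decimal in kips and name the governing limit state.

Bolt shear: A_b = π(0.75)²/4 = 0.44179 in². φR_n = 0.75 × 68 × 0.44179 × 9 × 2 = 405.6 kips.
Bearing (0.3125 in plate, F_u = 65 ksi): end bolts L_c = 1.4375 − 0.8125/2 = 1.03125, R_n = min(1.2×1.03125×0.3125×65, 2.4×0.75×0.3125×65) = 25.137 kips/bolt; interior L_c = 2.6875 − 0.8125 = 1.875, R_n = 36.563 kips/bolt. φR_n = 0.75 × (3×25.137 + 6×36.563) = 221.1 kips.
Tension rupture (net): A_n = (9.3125 − 3×0.875)×0.3125 = 2.0898 in² (U = 1.0, A_e = A_n). φR_n = 0.75 × 65 × 2.0898 = 101.9 kips.
Tension yield (gross): A_g = 9.3125×0.3125 = 2.9102 in². φR_n = 0.90 × 50 × 2.9102 = 131.0 kips.
Block shear: shear path 2×[1.4375+2×2.6875] = 2×6.8125 in, A_gv = 4.2578, A_nv = 2×(6.8125 − 2.5×0.875)×0.3125 = 2.8906 in²; tension across gage: (3.875 − 2×0.875)×0.3125 = 0.66406 in². R_n = min(0.6×65×2.8906, 0.6×50×4.2578) + 1.0×65×0.66406 = min(112.73, 127.73) + 43.164 = 155.89 kips. φR_n = 0.75 × 155.89 = 116.9 kips.
Governing: min(405.6, 221.1, 101.9, 131.0, 116.9) = 101.9 kips → net-section rupture.

101.9 kips (net-section rupture governs)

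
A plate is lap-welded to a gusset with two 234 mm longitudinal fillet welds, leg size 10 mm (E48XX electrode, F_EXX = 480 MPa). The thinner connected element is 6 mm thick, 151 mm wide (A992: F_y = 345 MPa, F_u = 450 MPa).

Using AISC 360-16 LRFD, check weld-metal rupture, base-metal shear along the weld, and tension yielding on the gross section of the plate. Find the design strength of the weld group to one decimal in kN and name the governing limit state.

281.3 kN (gross-section yield governs)

Weld metal: throat = 0.707×10 = 7.07 mm, L = 2×234 = 468 mm. φR_n = 0.75 × 0.6 × 480 × 7.07 × 468 = 714.7 kN.
Base metal shear (6 mm plate): yield φR_n = 1.0×0.6×345×6×468 = 581.3 kN; rupture φR_n = 0.75×0.6×450×6×468 = 568.6 kN; take 568.6 kN (rupture).
Tension yield (gross): A_g = 151×6 = 906 mm². φR_n = 0.90 × 345 × 906 = 281.3 kN.
Governing: min(714.7, 568.6, 281.3) = 281.3 kN → gross-section yield.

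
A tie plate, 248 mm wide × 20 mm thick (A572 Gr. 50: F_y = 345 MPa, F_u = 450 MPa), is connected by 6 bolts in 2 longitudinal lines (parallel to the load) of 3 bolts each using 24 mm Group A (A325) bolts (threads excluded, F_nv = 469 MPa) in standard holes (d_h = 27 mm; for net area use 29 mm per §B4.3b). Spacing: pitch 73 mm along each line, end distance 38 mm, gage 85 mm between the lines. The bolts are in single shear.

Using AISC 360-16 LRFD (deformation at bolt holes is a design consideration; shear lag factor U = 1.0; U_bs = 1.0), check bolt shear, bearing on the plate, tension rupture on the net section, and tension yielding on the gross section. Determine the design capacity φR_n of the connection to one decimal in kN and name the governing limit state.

Bolt shear: A_b = π(24)²/4 = 452.39 mm². φR_n = 0.75 × 469 × 452.39 × 6 × 1 = 954.8 kN.
Bearing (20 mm plate, F_u = 450 MPa): end bolts L_c = 38 − 27/2 = 24.5, R_n = min(1.2×24.5×20×450, 2.4×24×20×450) = 264.6 kN/bolt; interior L_c = 73 − 27 = 46, R_n = 496.8 kN/bolt. φR_n = 0.75 × (2×264.6 + 4×496.8) = 1887.3 kN.
Tension rupture (net): A_n = (248 − 2×29)×20 = 3800 mm² (U = 1.0, A_e = A_n). φR_n = 0.75 × 450 × 3800 = 1282.5 kN.
Tension yield (gross): A_g = 248×20 = 4960 mm². φR_n = 0.90 × 345 × 4960 = 1540.1 kN.
Governing: min(954.8, 1887.3, 1282.5, 1540.1) = 954.8 kN → bolt shear.

954.8 kN (bolt shear governs)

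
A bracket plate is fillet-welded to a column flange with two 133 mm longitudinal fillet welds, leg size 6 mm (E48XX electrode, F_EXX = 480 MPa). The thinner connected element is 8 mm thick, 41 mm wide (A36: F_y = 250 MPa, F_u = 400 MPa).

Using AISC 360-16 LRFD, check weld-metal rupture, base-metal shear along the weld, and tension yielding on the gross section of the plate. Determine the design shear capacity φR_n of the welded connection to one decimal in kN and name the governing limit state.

Weld metal: throat = 0.707×6 = 4.242 mm, L = 2×133 = 266 mm. φR_n = 0.75 × 0.6 × 480 × 4.242 × 266 = 243.7 kN.
Base metal shear (8 mm plate): yield φR_n = 1.0×0.6×250×8×266 = 319.2 kN; rupture φR_n = 0.75×0.6×400×8×266 = 383.0 kN; take 319.2 kN (yield).
Tension yield (gross): A_g = 41×8 = 328 mm². φR_n = 0.90 × 250 × 328 = 73.8 kN.
Governing: min(243.7, 319.2, 73.8) = 73.8 kN → gross-section yield.

73.8 kN (gross-section yield governs)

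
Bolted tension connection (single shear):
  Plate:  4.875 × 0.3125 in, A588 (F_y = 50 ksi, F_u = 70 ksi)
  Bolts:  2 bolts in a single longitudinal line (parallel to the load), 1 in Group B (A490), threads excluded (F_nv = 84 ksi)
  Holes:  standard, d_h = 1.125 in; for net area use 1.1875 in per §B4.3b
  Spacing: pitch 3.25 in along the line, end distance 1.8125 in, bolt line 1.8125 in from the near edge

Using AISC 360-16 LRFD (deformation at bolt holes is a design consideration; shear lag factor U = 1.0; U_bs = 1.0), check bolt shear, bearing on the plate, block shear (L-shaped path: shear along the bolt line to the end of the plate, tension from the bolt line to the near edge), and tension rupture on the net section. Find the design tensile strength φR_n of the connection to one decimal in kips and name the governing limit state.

52.3 kips (block shear governs)

Bolt shear: A_b = π(1)²/4 = 0.7854 in². φR_n = 0.75 × 84 × 0.7854 × 2 × 1 = 99.0 kips.
Bearing (0.3125 in plate, F_u = 70 ksi): end bolts L_c = 1.8125 − 1.125/2 = 1.25, R_n = min(1.2×1.25×0.3125×70, 2.4×1×0.3125×70) = 32.813 kips/bolt; interior L_c = 3.25 − 1.125 = 2.125, R_n = 52.5 kips/bolt. φR_n = 0.75 × (1×32.813 + 1×52.5) = 64.0 kips.
Block shear: shear path 1×[1.8125+1×3.25] = 1×5.0625 in, A_gv = 1.582, A_nv = 1×(5.0625 − 1.5×1.1875)×0.3125 = 1.0254 in²; tension to near edge: (1.8125 − 0.5×1.1875)×0.3125 = 0.38086 in². R_n = min(0.6×70×1.0254, 0.6×50×1.582) + 1.0×70×0.38086 = min(43.067, 47.46) + 26.66 = 69.727 kips. φR_n = 0.75 × 69.727 = 52.3 kips.
Tension rupture (net): A_n = (4.875 − 1×1.1875)×0.3125 = 1.1523 in² (U = 1.0, A_e = A_n). φR_n = 0.75 × 70 × 1.1523 = 60.5 kips.
Governing: min(99.0, 64.0, 52.3, 60.5) = 52.3 kips → block shear.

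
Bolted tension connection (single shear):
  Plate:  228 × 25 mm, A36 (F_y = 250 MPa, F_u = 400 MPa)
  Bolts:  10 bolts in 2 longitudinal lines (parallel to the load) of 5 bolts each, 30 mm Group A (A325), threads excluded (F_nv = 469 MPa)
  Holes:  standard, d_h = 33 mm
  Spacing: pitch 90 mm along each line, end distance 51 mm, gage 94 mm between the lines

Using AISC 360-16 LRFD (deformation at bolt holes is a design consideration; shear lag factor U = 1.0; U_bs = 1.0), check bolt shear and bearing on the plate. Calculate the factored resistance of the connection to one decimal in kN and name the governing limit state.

Bolt shear: A_b = π(30)²/4 = 706.86 mm². φR_n = 0.75 × 469 × 706.86 × 10 × 1 = 2486.4 kN.
Bearing (25 mm plate, F_u = 400 MPa): end bolts L_c = 51 − 33/2 = 34.5, R_n = min(1.2×34.5×25×400, 2.4×30×25×400) = 414 kN/bolt; interior L_c = 90 − 33 = 57, R_n = 684 kN/bolt. φR_n = 0.75 × (2×414 + 8×684) = 4725.0 kN.
Governing: min(2486.4, 4725.0) = 2486.4 kN → bolt shear.

2486.4 kN (bolt shear governs)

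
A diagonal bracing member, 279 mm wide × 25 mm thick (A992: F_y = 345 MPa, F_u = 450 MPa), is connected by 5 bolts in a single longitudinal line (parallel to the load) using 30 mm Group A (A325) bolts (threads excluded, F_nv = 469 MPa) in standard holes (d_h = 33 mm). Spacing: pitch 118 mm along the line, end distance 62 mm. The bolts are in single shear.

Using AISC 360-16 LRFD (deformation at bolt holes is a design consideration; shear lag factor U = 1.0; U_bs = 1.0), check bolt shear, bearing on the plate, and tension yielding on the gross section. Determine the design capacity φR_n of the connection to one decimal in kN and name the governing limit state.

1243.2 kN (bolt shear governs)

Bolt shear: A_b = π(30)²/4 = 706.86 mm². φR_n = 0.75 × 469 × 706.86 × 5 × 1 = 1243.2 kN.
Bearing (25 mm plate, F_u = 450 MPa): end bolts L_c = 62 − 33/2 = 45.5, R_n = min(1.2×45.5×25×450, 2.4×30×25×450) = 614.25 kN/bolt; interior L_c = 118 − 33 = 85, R_n = 810 kN/bolt. φR_n = 0.75 × (1×614.25 + 4×810) = 2890.7 kN.
Tension yield (gross): A_g = 279×25 = 6975 mm². φR_n = 0.90 × 345 × 6975 = 2165.7 kN.
Governing: min(1243.2, 2890.7, 2165.7) = 1243.2 kN → bolt shear.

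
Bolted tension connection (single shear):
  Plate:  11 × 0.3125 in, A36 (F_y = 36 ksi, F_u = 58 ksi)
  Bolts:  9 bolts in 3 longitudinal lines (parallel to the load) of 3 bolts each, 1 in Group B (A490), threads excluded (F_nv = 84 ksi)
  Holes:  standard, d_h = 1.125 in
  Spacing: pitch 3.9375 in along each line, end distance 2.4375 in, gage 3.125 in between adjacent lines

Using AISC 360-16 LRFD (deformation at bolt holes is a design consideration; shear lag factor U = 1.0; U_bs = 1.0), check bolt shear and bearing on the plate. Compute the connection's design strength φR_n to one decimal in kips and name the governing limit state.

287.5 kips (bearing governs)

Bolt shear: A_b = π(1)²/4 = 0.7854 in². φR_n = 0.75 × 84 × 0.7854 × 9 × 1 = 445.3 kips.
Bearing (0.3125 in plate, F_u = 58 ksi): end bolts L_c = 2.4375 − 1.125/2 = 1.875, R_n = min(1.2×1.875×0.3125×58, 2.4×1×0.3125×58) = 40.781 kips/bolt; interior L_c = 3.9375 − 1.125 = 2.8125, R_n = 43.5 kips/bolt. φR_n = 0.75 × (3×40.781 + 6×43.5) = 287.5 kips.
Governing: min(445.3, 287.5) = 287.5 kips → bearing.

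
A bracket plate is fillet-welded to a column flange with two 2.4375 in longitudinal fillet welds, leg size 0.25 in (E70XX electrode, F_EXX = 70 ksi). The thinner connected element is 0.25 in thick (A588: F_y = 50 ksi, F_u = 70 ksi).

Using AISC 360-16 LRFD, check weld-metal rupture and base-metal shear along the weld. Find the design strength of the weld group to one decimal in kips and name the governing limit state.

Weld metal: throat = 0.707×0.25 = 0.17675 in, L = 2×2.4375 = 4.875 in. φR_n = 0.75 × 0.6 × 70 × 0.17675 × 4.875 = 27.1 kips.
Base metal shear (0.25 in plate): yield φR_n = 1.0×0.6×50×0.25×4.875 = 36.6 kips; rupture φR_n = 0.75×0.6×70×0.25×4.875 = 38.4 kips; take 36.6 kips (yield).
Governing: min(27.1, 36.6) = 27.1 kips → weld metal.

27.1 kips (weld metal governs)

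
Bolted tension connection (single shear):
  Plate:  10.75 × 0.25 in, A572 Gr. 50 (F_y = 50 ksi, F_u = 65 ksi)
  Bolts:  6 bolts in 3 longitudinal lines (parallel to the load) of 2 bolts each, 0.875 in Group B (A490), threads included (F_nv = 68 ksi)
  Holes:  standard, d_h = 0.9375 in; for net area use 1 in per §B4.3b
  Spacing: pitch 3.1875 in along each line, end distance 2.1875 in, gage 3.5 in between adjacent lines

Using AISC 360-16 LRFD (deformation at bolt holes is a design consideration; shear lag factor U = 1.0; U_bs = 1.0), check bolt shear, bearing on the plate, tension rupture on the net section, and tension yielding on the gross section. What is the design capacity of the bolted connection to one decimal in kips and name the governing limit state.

94.5 kips (net-section rupture governs)

Bolt shear: A_b = π(0.875)²/4 = 0.60132 in². φR_n = 0.75 × 68 × 0.60132 × 6 × 1 = 184.0 kips.
Bearing (0.25 in plate, F_u = 65 ksi): end bolts L_c = 2.1875 − 0.9375/2 = 1.71875, R_n = min(1.2×1.71875×0.25×65, 2.4×0.875×0.25×65) = 33.516 kips/bolt; interior L_c = 3.1875 − 0.9375 = 2.25, R_n = 34.125 kips/bolt. φR_n = 0.75 × (3×33.516 + 3×34.125) = 152.2 kips.
Tension rupture (net): A_n = (10.75 − 3×1)×0.25 = 1.9375 in² (U = 1.0, A_e = A_n). φR_n = 0.75 × 65 × 1.9375 = 94.5 kips.
Tension yield (gross): A_g = 10.75×0.25 = 2.6875 in². φR_n = 0.90 × 50 × 2.6875 = 120.9 kips.
Governing: min(184.0, 152.2, 94.5, 120.9) = 94.5 kips → net-section rupture.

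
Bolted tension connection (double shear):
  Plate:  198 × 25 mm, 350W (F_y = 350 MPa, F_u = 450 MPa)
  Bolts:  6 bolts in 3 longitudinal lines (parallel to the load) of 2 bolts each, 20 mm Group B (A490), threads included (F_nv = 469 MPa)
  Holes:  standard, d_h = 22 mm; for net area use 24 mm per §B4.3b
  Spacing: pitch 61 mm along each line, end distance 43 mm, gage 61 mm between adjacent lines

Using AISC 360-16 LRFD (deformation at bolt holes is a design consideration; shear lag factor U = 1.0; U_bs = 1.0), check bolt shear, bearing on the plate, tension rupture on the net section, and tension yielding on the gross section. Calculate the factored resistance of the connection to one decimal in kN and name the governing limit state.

Bolt shear: A_b = π(20)²/4 = 314.16 mm². φR_n = 0.75 × 469 × 314.16 × 6 × 2 = 1326.1 kN.
Bearing (25 mm plate, F_u = 450 MPa): end bolts L_c = 43 − 22/2 = 32, R_n = min(1.2×32×25×450, 2.4×20×25×450) = 432 kN/bolt; interior L_c = 61 − 22 = 39, R_n = 526.5 kN/bolt. φR_n = 0.75 × (3×432 + 3×526.5) = 2156.6 kN.
Tension rupture (net): A_n = (198 − 3×24)×25 = 3150 mm² (U = 1.0, A_e = A_n). φR_n = 0.75 × 450 × 3150 = 1063.1 kN.
Tension yield (gross): A_g = 198×25 = 4950 mm². φR_n = 0.90 × 350 × 4950 = 1559.3 kN.
Governing: min(1326.1, 2156.6, 1063.1, 1559.3) = 1063.1 kN → net-section rupture.

1063.1 kN (net-section rupture governs)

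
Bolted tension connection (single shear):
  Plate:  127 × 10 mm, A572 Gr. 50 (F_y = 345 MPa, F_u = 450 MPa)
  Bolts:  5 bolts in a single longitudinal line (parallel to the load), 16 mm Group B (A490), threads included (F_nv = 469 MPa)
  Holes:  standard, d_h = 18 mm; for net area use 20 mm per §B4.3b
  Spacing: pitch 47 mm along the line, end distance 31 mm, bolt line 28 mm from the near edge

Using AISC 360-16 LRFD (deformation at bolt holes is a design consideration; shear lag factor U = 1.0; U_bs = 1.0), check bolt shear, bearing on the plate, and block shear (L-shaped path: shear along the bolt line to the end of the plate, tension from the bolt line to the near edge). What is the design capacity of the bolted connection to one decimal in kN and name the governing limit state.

322.0 kN (block shear governs)

Bolt shear: A_b = π(16)²/4 = 201.06 mm². φR_n = 0.75 × 469 × 201.06 × 5 × 1 = 353.6 kN.
Bearing (10 mm plate, F_u = 450 MPa): end bolts L_c = 31 − 18/2 = 22, R_n = min(1.2×22×10×450, 2.4×16×10×450) = 118.8 kN/bolt; interior L_c = 47 − 18 = 29, R_n = 156.6 kN/bolt. φR_n = 0.75 × (1×118.8 + 4×156.6) = 558.9 kN.
Block shear: shear path 1×[31+4×47] = 1×219 mm, A_gv = 2190, A_nv = 1×(219 − 4.5×20)×10 = 1290 mm²; tension to near edge: (28 − 0.5×20)×10 = 180 mm². R_n = min(0.6×450×1290, 0.6×345×2190) + 1.0×450×180 = min(348.3, 453.33) + 81 = 429.3 kN. φR_n = 0.75 × 429.3 = 322.0 kN.
Governing: min(353.6, 558.9, 322.0) = 322.0 kN → block shear.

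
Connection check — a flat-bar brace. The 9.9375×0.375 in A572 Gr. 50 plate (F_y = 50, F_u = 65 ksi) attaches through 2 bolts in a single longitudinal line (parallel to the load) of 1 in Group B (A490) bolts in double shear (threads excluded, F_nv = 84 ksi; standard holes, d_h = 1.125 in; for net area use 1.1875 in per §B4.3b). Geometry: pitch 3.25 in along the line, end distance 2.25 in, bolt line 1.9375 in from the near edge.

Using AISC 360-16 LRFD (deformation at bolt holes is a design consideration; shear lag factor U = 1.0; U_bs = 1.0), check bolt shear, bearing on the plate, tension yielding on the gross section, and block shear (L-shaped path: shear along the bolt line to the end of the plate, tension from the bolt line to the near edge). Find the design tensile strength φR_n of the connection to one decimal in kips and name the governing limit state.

65.4 kips (block shear governs)

Bolt shear: A_b = π(1)²/4 = 0.7854 in². φR_n = 0.75 × 84 × 0.7854 × 2 × 2 = 197.9 kips.
Bearing (0.375 in plate, F_u = 65 ksi): end bolts L_c = 2.25 − 1.125/2 = 1.6875, R_n = min(1.2×1.6875×0.375×65, 2.4×1×0.375×65) = 49.359 kips/bolt; interior L_c = 3.25 − 1.125 = 2.125, R_n = 58.5 kips/bolt. φR_n = 0.75 × (1×49.359 + 1×58.5) = 80.9 kips.
Tension yield (gross): A_g = 9.9375×0.375 = 3.7266 in². φR_n = 0.90 × 50 × 3.7266 = 167.7 kips.
Block shear: shear path 1×[2.25+1×3.25] = 1×5.5 in, A_gv = 2.0625, A_nv = 1×(5.5 − 1.5×1.1875)×0.375 = 1.3945 in²; tension to near edge: (1.9375 − 0.5×1.1875)×0.375 = 0.50391 in². R_n = min(0.6×65×1.3945, 0.6×50×2.0625) + 1.0×65×0.50391 = min(54.386, 61.875) + 32.754 = 87.14 kips. φR_n = 0.75 × 87.14 = 65.4 kips.
Governing: min(197.9, 80.9, 167.7, 65.4) = 65.4 kips → block shear.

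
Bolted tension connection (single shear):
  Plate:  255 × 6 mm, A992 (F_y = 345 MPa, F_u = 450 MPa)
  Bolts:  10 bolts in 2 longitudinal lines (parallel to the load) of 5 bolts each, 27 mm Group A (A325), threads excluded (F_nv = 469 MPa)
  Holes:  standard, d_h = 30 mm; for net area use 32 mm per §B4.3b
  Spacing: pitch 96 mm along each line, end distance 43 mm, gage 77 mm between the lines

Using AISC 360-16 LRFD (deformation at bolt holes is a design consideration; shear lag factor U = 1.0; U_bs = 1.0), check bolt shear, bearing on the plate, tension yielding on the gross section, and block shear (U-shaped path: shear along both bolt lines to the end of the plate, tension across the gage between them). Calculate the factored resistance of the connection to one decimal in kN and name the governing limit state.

475.1 kN (gross-section yield governs)

Bolt shear: A_b = π(27)²/4 = 572.56 mm². φR_n = 0.75 × 469 × 572.56 × 10 × 1 = 2014.0 kN.
Bearing (6 mm plate, F_u = 450 MPa): end bolts L_c = 43 − 30/2 = 28, R_n = min(1.2×28×6×450, 2.4×27×6×450) = 90.72 kN/bolt; interior L_c = 96 − 30 = 66, R_n = 174.96 kN/bolt. φR_n = 0.75 × (2×90.72 + 8×174.96) = 1185.8 kN.
Tension yield (gross): A_g = 255×6 = 1530 mm². φR_n = 0.90 × 345 × 1530 = 475.1 kN.
Block shear: shear path 2×[43+4×96] = 2×427 mm, A_gv = 5124, A_nv = 2×(427 − 4.5×32)×6 = 3396 mm²; tension across gage: (77 − 1×32)×6 = 270 mm². R_n = min(0.6×450×3396, 0.6×345×5124) + 1.0×450×270 = min(916.92, 1060.7) + 121.5 = 1038.4 kN. φR_n = 0.75 × 1038.4 = 778.8 kN.
Governing: min(2014.0, 1185.8, 475.1, 778.8) = 475.1 kN → gross-section yield.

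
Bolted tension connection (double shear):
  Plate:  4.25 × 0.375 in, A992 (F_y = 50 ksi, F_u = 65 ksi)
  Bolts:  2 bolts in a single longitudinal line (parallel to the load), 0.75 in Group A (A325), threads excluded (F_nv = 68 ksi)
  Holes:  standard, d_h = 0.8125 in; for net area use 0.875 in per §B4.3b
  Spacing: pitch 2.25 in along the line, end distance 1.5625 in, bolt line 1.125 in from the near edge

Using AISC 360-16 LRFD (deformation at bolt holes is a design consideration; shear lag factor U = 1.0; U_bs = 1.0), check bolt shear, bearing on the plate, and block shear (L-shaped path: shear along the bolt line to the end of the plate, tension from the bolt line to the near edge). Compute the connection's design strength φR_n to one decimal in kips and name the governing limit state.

40.0 kips (block shear governs)

Bolt shear: A_b = π(0.75)²/4 = 0.44179 in². φR_n = 0.75 × 68 × 0.44179 × 2 × 2 = 90.1 kips.
Bearing (0.375 in plate, F_u = 65 ksi): end bolts L_c = 1.5625 − 0.8125/2 = 1.15625, R_n = min(1.2×1.15625×0.375×65, 2.4×0.75×0.375×65) = 33.82 kips/bolt; interior L_c = 2.25 − 0.8125 = 1.4375, R_n = 42.047 kips/bolt. φR_n = 0.75 × (1×33.82 + 1×42.047) = 56.9 kips.
Block shear: shear path 1×[1.5625+1×2.25] = 1×3.8125 in, A_gv = 1.4297, A_nv = 1×(3.8125 − 1.5×0.875)×0.375 = 0.9375 in²; tension to near edge: (1.125 − 0.5×0.875)×0.375 = 0.25781 in². R_n = min(0.6×65×0.9375, 0.6×50×1.4297) + 1.0×65×0.25781 = min(36.563, 42.891) + 16.758 = 53.321 kips. φR_n = 0.75 × 53.321 = 40.0 kips.
Governing: min(90.1, 56.9, 40.0) = 40.0 kips → block shear.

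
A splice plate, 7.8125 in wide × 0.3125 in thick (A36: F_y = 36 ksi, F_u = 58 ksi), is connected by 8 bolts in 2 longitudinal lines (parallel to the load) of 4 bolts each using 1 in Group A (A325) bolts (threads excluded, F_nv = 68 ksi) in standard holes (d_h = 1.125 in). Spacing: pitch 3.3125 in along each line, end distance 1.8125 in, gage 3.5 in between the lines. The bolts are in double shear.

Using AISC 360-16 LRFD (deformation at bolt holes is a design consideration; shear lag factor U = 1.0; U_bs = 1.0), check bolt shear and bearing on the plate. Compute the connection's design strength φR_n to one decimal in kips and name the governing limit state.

Bolt shear: A_b = π(1)²/4 = 0.7854 in². φR_n = 0.75 × 68 × 0.7854 × 8 × 2 = 640.9 kips.
Bearing (0.3125 in plate, F_u = 58 ksi): end bolts L_c = 1.8125 − 1.125/2 = 1.25, R_n = min(1.2×1.25×0.3125×58, 2.4×1×0.3125×58) = 27.188 kips/bolt; interior L_c = 3.3125 − 1.125 = 2.1875, R_n = 43.5 kips/bolt. φR_n = 0.75 × (2×27.188 + 6×43.5) = 236.5 kips.
Governing: min(640.9, 236.5) = 236.5 kips → bearing.

236.5 kips (bearing governs)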